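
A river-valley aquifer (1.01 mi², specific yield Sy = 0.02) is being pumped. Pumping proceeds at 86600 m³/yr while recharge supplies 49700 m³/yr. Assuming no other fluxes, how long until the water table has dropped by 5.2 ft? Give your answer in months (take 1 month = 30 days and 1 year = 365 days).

A = 1.01 mi² = 2.616 × 10^6 m²
Δh = 5.2 ft = 1.585 m
ΔV = Sy × A × Δh = 0.02 × 2.616 × 10^6 × 1.585 = 82920 m³
Net withdrawal = 86600 − 49700 = 36900 m³/yr = 101.1 m³/d
t = ΔV / Q = 82920 m³ / 101.1 m³/d = 820.2 d
t = 820.2 d ≈ 27.34 months

t ≈ 27.3 months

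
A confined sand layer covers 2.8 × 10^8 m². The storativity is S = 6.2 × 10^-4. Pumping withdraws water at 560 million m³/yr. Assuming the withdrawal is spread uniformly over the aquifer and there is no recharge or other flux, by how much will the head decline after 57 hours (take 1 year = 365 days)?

Δh ≈ 21 m

Q = 560 million m³/yr = 1.534 × 10^6 m³/d
t = 57 hours = 2.375 d
ΔV = Q × t = 1.534 × 10^6 m³/d × 2.375 d = 3.644 × 10^6 m³
Δh = ΔV / (S × A) = 3.644 × 10^6 / (6.2 × 10^-4 × 2.8 × 10^8) = 20.99 m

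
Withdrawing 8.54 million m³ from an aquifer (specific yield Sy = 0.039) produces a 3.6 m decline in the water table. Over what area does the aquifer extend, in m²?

A ≈ 6.08 × 10^7 m²

ΔV = 8.54 million m³ = 8.54 × 10^6 m³
A = ΔV / (Sy × Δh) = 8.54 × 10^6 / (0.039 × 3.6) = 6.083 × 10^7 m²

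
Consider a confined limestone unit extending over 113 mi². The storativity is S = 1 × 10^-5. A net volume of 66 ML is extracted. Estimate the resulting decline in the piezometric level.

Δh ≈ 22.6 m

A = 113 mi² = 2.927 × 10^8 m²
ΔV = 66 ML = 66000 m³
Δh = ΔV / (S × A) = 66000 m³ / (1 × 10^-5 × 2.927 × 10^8 m²) = 22.55 m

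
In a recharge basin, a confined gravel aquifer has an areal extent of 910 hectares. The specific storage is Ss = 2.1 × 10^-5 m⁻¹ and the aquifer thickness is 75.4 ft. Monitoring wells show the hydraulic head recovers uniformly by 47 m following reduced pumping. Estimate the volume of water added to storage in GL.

ΔV ≈ 0.206 GL

b = 75.4 ft = 22.98 m
S = Ss × b = 2.1 × 10^-5 m⁻¹ × 22.98 m = 4.826 × 10^-4
A = 910 hectares = 9.1 × 10^6 m²
ΔV = S × A × Δh = 4.826 × 10^-4 × 9.1 × 10^6 m² × 47 m = 2.064 × 10^5 m³
ΔV = 2.064 × 10^5 m³ = 0.2064 GL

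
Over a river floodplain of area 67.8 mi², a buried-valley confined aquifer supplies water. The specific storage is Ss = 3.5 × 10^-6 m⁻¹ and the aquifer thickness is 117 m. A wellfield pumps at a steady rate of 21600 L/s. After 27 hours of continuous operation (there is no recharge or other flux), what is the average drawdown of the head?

Δh ≈ 29.2 m

S = Ss × b = 3.5 × 10^-6 m⁻¹ × 117 m = 4.095 × 10^-4
A = 67.8 mi² = 1.756 × 10^8 m²
Q = 21600 L/s = 1.866 × 10^6 m³/d
t = 27 hours = 1.125 d
ΔV = Q × t = 1.866 × 10^6 m³/d × 1.125 d = 2.1 × 10^6 m³
Δh = ΔV / (S × A) = 2.1 × 10^6 / (4.095 × 10^-4 × 1.756 × 10^8) = 29.2 m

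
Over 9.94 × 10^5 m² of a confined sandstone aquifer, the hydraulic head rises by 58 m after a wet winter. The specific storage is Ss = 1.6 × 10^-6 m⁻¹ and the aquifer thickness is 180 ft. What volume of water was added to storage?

b = 180 ft = 54.86 m
S = Ss × b = 1.6 × 10^-6 m⁻¹ × 54.86 m = 8.778 × 10^-5
ΔV = S × A × Δh = 8.778 × 10^-5 × 9.94 × 10^5 m² × 58 m = 5061 m³

ΔV ≈ 5060 m³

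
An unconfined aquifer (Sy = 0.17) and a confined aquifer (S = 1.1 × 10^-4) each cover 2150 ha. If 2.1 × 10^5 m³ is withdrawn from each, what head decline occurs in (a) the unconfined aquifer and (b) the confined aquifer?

Δh_u ≈ 0.0575 m; Δh_c ≈ 88.8 m

A = 2150 ha = 2.15 × 10^7 m²
Unconfined: Δh_u = ΔV/(Sy·A) = 2.1 × 10^5/(0.17 × 2.15 × 10^7) = 0.05746 m
Confined: Δh_c = ΔV/(S·A) = 2.1 × 10^5/(1.1 × 10^-4 × 2.15 × 10^7) = 88.79 m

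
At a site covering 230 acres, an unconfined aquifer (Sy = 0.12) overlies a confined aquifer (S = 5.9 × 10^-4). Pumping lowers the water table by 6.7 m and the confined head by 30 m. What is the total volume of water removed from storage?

A = 230 acres = 9.308 × 10^5 m²
Unconfined: ΔV_u = Sy × A × Δh_u = 0.12 × 9.308 × 10^5 × 6.7 = 7.483 × 10^5 m³
Confined: ΔV_c = S × A × Δh_c = 5.9 × 10^-4 × 9.308 × 10^5 × 30 = 16470 m³
Total ΔV = 7.483 × 10^5 + 16470 = 7.648 × 10^5 m³

ΔV ≈ 7.65 × 10^5 m³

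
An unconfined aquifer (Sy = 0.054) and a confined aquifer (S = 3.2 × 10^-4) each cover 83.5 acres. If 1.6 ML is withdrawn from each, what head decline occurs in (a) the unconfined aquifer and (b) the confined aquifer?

A = 83.5 acres = 3.379 × 10^5 m²
ΔV = 1.6 ML = 1600 m³
Unconfined: Δh_u = ΔV/(Sy·A) = 1600/(0.054 × 3.379 × 10^5) = 0.08768 m
Confined: Δh_c = ΔV/(S·A) = 1600/(3.2 × 10^-4 × 3.379 × 10^5) = 14.8 m

Δh_u ≈ 0.0877 m; Δh_c ≈ 14.8 m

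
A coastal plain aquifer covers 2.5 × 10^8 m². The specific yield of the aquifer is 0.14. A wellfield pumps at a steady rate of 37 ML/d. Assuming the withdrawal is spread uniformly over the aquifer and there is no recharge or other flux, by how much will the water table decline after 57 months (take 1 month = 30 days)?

Δh ≈ 1.81 m

Q = 37 ML/d = 37000 m³/d
t = 57 months = 1710 d
ΔV = Q × t = 37000 m³/d × 1710 d = 6.327 × 10^7 m³
Δh = ΔV / (Sy × A) = 6.327 × 10^7 / (0.14 × 2.5 × 10^8) = 1.808 m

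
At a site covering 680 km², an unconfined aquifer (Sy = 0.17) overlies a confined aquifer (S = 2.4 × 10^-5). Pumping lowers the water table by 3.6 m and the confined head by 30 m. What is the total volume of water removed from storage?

A = 680 km² = 6.8 × 10^8 m²
Unconfined: ΔV_u = Sy × A × Δh_u = 0.17 × 6.8 × 10^8 × 3.6 = 4.162 × 10^8 m³
Confined: ΔV_c = S × A × Δh_c = 2.4 × 10^-5 × 6.8 × 10^8 × 30 = 4.896 × 10^5 m³
Total ΔV = 4.162 × 10^8 + 4.896 × 10^5 = 4.166 × 10^8 m³

ΔV ≈ 4.17 × 10^8 m³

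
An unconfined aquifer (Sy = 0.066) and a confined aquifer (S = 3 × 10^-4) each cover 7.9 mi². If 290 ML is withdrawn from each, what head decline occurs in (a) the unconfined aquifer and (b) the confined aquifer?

Δh_u ≈ 0.215 m; Δh_c ≈ 47.2 m

A = 7.9 mi² = 2.046 × 10^7 m²
ΔV = 290 ML = 2.9 × 10^5 m³
Unconfined: Δh_u = ΔV/(Sy·A) = 2.9 × 10^5/(0.066 × 2.046 × 10^7) = 0.2147 m
Confined: Δh_c = ΔV/(S·A) = 2.9 × 10^5/(3 × 10^-4 × 2.046 × 10^7) = 47.24 m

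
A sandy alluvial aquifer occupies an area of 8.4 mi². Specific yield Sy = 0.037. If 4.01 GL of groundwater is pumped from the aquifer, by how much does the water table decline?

A = 8.4 mi² = 2.176 × 10^7 m²
ΔV = 4.01 GL = 4.01 × 10^6 m³
Δh = ΔV / (Sy × A) = 4.01 × 10^6 m³ / (0.037 × 2.176 × 10^7 m²) = 4.982 m

Δh ≈ 4.98 m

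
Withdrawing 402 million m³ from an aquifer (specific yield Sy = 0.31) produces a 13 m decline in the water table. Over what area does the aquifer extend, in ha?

ΔV = 402 million m³ = 4.02 × 10^8 m³
A = ΔV / (Sy × Δh) = 4.02 × 10^8 / (0.31 × 13) = 9.975 × 10^7 m²
A = 9.975 × 10^7 m² = 9975 ha

A ≈ 9980 ha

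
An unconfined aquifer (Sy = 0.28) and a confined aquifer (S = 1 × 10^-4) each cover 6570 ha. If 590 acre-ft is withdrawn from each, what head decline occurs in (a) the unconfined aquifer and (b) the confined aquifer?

A = 6570 ha = 6.57 × 10^7 m²
ΔV = 590 acre-ft = 7.278 × 10^5 m³
Unconfined: Δh_u = ΔV/(Sy·A) = 7.278 × 10^5/(0.28 × 6.57 × 10^7) = 0.03956 m
Confined: Δh_c = ΔV/(S·A) = 7.278 × 10^5/(1 × 10^-4 × 6.57 × 10^7) = 110.8 m

Δh_u ≈ 0.0396 m; Δh_c ≈ 111 m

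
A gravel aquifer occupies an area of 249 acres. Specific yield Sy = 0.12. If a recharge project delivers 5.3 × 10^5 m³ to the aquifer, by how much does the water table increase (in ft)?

A = 249 acres = 1.008 × 10^6 m²
Δh = ΔV / (Sy × A) = 5.3 × 10^5 m³ / (0.12 × 1.008 × 10^6 m²) = 4.383 m
Δh = 4.383 m = 14.38 ft

Δh ≈ 14.4 ft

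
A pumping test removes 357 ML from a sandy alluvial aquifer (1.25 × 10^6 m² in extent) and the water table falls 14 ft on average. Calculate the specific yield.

Sy ≈ 0.067

Δh = 14 ft = 4.267 m
ΔV = 357 ML = 3.57 × 10^5 m³
Sy = ΔV / (A × Δh) = 3.57 × 10^5 m³ / (1.25 × 10^6 m² × 4.267 m) = 0.06693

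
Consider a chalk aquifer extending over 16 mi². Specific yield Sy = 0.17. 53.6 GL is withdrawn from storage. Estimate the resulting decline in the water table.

A = 16 mi² = 4.144 × 10^7 m²
ΔV = 53.6 GL = 5.36 × 10^7 m³
Δh = ΔV / (Sy × A) = 5.36 × 10^7 m³ / (0.17 × 4.144 × 10^7 m²) = 7.608 m

Δh ≈ 7.61 m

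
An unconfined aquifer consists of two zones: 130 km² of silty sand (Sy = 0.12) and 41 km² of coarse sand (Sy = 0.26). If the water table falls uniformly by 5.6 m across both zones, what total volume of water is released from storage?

ΔV ≈ 1.47 × 10^8 m³

A₁ = 130 km² = 1.3 × 10^8 m²; A₂ = 41 km² = 4.1 × 10^7 m²
ΔV₁ = 0.12 × 1.3 × 10^8 × 5.6 = 8.736 × 10^7 m³
ΔV₂ = 0.26 × 4.1 × 10^7 × 5.6 = 5.97 × 10^7 m³
ΔV = ΔV₁ + ΔV₂ = 1.471 × 10^8 m³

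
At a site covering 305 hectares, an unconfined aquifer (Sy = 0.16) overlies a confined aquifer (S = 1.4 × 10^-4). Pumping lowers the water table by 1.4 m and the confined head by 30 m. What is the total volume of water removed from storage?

ΔV ≈ 6.96 × 10^5 m³

A = 305 hectares = 3.05 × 10^6 m²
Unconfined: ΔV_u = Sy × A × Δh_u = 0.16 × 3.05 × 10^6 × 1.4 = 6.832 × 10^5 m³
Confined: ΔV_c = S × A × Δh_c = 1.4 × 10^-4 × 3.05 × 10^6 × 30 = 12810 m³
Total ΔV = 6.832 × 10^5 + 12810 = 6.96 × 10^5 m³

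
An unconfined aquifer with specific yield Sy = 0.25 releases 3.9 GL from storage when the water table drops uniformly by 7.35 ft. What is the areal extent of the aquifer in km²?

A ≈ 6.96 km²

Δh = 7.35 ft = 2.24 m
ΔV = 3.9 GL = 3.9 × 10^6 m³
A = ΔV / (Sy × Δh) = 3.9 × 10^6 / (0.25 × 2.24) = 6.963 × 10^6 m²
A = 6.963 × 10^6 m² = 6.963 km²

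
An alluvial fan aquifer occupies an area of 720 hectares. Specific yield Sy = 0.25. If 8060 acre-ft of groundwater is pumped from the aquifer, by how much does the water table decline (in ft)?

Δh ≈ 18.1 ft

A = 720 hectares = 7.2 × 10^6 m²
ΔV = 8060 acre-ft = 9.942 × 10^6 m³
Δh = ΔV / (Sy × A) = 9.942 × 10^6 m³ / (0.25 × 7.2 × 10^6 m²) = 5.523 m
Δh = 5.523 m = 18.12 ft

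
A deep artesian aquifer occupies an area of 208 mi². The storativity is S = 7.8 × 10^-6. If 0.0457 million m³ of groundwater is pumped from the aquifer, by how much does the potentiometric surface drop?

A = 208 mi² = 5.387 × 10^8 m²
ΔV = 0.0457 million m³ = 45700 m³
Δh = ΔV / (S × A) = 45700 m³ / (7.8 × 10^-6 × 5.387 × 10^8 m²) = 10.88 m

Δh ≈ 10.9 m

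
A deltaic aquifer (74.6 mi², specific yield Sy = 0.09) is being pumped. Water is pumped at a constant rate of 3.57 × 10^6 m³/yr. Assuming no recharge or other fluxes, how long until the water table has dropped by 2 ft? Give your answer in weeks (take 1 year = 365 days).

t ≈ 155 weeks

A = 74.6 mi² = 1.932 × 10^8 m²
Δh = 2 ft = 0.6096 m
ΔV = Sy × A × Δh = 0.09 × 1.932 × 10^8 × 0.6096 = 1.06 × 10^7 m³
Q = 3.57 × 10^6 m³/yr = 9781 m³/d
t = ΔV / Q = 1.06 × 10^7 m³ / 9781 m³/d = 1084 d
t = 1084 d ≈ 154.8 weeks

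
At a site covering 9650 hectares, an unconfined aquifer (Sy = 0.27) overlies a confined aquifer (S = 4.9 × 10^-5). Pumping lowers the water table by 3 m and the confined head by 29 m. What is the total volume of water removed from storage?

A = 9650 hectares = 9.65 × 10^7 m²
Unconfined: ΔV_u = Sy × A × Δh_u = 0.27 × 9.65 × 10^7 × 3 = 7.816 × 10^7 m³
Confined: ΔV_c = S × A × Δh_c = 4.9 × 10^-5 × 9.65 × 10^7 × 29 = 1.371 × 10^5 m³
Total ΔV = 7.816 × 10^7 + 1.371 × 10^5 = 7.83 × 10^7 m³

ΔV ≈ 7.83 × 10^7 m³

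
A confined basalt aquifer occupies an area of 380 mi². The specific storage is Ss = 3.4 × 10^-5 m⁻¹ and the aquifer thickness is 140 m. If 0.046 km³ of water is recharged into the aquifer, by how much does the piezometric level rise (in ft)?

Δh ≈ 32.2 ft

S = Ss × b = 3.4 × 10^-5 m⁻¹ × 140 m = 4.76 × 10^-3
A = 380 mi² = 9.842 × 10^8 m²
ΔV = 0.046 km³ = 4.6 × 10^7 m³
Δh = ΔV / (S × A) = 4.6 × 10^7 m³ / (0.00476 × 9.842 × 10^8 m²) = 9.819 m
Δh = 9.819 m = 32.21 ft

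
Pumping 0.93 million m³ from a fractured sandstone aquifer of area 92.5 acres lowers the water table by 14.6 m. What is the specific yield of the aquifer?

Sy ≈ 0.17

A = 92.5 acres = 3.743 × 10^5 m²
ΔV = 0.93 million m³ = 9.3 × 10^5 m³
Sy = ΔV / (A × Δh) = 9.3 × 10^5 m³ / (3.743 × 10^5 m² × 14.6 m) = 0.1702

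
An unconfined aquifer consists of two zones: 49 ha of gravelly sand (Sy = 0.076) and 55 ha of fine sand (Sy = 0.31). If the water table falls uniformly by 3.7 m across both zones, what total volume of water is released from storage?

A₁ = 49 ha = 4.9 × 10^5 m²; A₂ = 55 ha = 5.5 × 10^5 m²
ΔV₁ = 0.076 × 4.9 × 10^5 × 3.7 = 1.378 × 10^5 m³
ΔV₂ = 0.31 × 5.5 × 10^5 × 3.7 = 6.309 × 10^5 m³
ΔV = ΔV₁ + ΔV₂ = 7.686 × 10^5 m³

ΔV ≈ 7.69 × 10^5 m³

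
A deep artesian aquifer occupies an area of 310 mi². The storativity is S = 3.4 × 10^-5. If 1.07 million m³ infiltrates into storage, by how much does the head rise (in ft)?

A = 310 mi² = 8.029 × 10^8 m²
ΔV = 1.07 million m³ = 1.07 × 10^6 m³
Δh = ΔV / (S × A) = 1.07 × 10^6 m³ / (3.4 × 10^-5 × 8.029 × 10^8 m²) = 39.2 m
Δh = 39.2 m = 128.6 ft

Δh ≈ 129 ft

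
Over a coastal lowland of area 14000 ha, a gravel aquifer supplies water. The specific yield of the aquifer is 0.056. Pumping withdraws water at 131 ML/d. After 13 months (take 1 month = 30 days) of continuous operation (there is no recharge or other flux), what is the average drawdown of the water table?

A = 14000 ha = 1.4 × 10^8 m²
Q = 131 ML/d = 1.31 × 10^5 m³/d
t = 13 months = 390 d
ΔV = Q × t = 1.31 × 10^5 m³/d × 390 d = 5.109 × 10^7 m³
Δh = ΔV / (Sy × A) = 5.109 × 10^7 / (0.056 × 1.4 × 10^8) = 6.517 m

Δh ≈ 6.52 m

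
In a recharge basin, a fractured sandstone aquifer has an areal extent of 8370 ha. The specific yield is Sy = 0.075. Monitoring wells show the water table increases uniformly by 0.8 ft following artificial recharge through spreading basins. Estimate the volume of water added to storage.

A = 8370 ha = 8.37 × 10^7 m²
Δh = 0.8 ft = 0.2438 m
ΔV = Sy × A × Δh = 0.075 × 8.37 × 10^7 m² × 0.2438 m = 1.531 × 10^6 m³

ΔV ≈ 1.53 × 10^6 m³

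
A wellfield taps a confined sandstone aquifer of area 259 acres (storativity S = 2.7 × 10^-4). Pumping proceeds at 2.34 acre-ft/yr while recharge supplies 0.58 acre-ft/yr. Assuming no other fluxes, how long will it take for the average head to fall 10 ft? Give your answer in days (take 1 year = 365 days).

A = 259 acres = 1.048 × 10^6 m²
Δh = 10 ft = 3.048 m
ΔV = S × A × Δh = 2.7 × 10^-4 × 1.048 × 10^6 × 3.048 = 862.6 m³
Net withdrawal = 2.34 − 0.58 = 1.76 acre-ft/yr = 5.948 m³/d
t = ΔV / Q = 862.6 m³ / 5.948 m³/d = 145 d

t ≈ 145 days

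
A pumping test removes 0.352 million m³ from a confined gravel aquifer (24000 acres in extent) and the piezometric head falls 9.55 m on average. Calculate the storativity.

A = 24000 acres = 9.712 × 10^7 m²
ΔV = 0.352 million m³ = 3.52 × 10^5 m³
S = ΔV / (A × Δh) = 3.52 × 10^5 m³ / (9.712 × 10^7 m² × 9.55 m) = 3.795 × 10^-4

S ≈ 3.8 × 10^-4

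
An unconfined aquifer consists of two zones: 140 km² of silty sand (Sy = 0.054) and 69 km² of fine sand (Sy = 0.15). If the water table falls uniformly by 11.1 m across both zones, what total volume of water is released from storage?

A₁ = 140 km² = 1.4 × 10^8 m²; A₂ = 69 km² = 6.9 × 10^7 m²
ΔV₁ = 0.054 × 1.4 × 10^8 × 11.1 = 8.392 × 10^7 m³
ΔV₂ = 0.15 × 6.9 × 10^7 × 11.1 = 1.149 × 10^8 m³
ΔV = ΔV₁ + ΔV₂ = 1.988 × 10^8 m³

ΔV ≈ 1.99 × 10^8 m³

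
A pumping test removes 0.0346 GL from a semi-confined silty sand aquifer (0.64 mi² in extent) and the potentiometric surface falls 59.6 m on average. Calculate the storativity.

S ≈ 3.5 × 10^-4

A = 0.64 mi² = 1.658 × 10^6 m²
ΔV = 0.0346 GL = 34600 m³
S = ΔV / (A × Δh) = 34600 m³ / (1.658 × 10^6 m² × 59.6 m) = 3.502 × 10^-4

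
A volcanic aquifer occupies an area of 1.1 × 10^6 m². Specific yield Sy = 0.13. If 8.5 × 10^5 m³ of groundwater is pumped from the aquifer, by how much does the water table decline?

Δh = ΔV / (Sy × A) = 8.5 × 10^5 m³ / (0.13 × 1.1 × 10^6 m²) = 5.944 m

Δh ≈ 5.94 m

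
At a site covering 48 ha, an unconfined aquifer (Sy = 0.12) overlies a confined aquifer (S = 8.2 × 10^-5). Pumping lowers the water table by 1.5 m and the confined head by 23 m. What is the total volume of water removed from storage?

ΔV ≈ 87300 m³

A = 48 ha = 4.8 × 10^5 m²
Unconfined: ΔV_u = Sy × A × Δh_u = 0.12 × 4.8 × 10^5 × 1.5 = 86400 m³
Confined: ΔV_c = S × A × Δh_c = 8.2 × 10^-5 × 4.8 × 10^5 × 23 = 905.3 m³
Total ΔV = 86400 + 905.3 = 87310 m³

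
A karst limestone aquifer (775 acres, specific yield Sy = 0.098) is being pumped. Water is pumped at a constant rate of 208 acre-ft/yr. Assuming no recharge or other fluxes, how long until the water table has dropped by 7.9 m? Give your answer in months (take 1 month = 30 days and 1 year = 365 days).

t ≈ 115 months

A = 775 acres = 3.136 × 10^6 m²
ΔV = Sy × A × Δh = 0.098 × 3.136 × 10^6 × 7.9 = 2.428 × 10^6 m³
Q = 208 acre-ft/yr = 702.9 m³/d
t = ΔV / Q = 2.428 × 10^6 m³ / 702.9 m³/d = 3454 d
t = 3454 d ≈ 115.1 months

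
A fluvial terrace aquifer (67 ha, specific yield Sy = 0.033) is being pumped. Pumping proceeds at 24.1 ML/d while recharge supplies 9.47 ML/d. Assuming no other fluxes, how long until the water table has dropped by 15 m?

t ≈ 22.7 days

A = 67 ha = 6.7 × 10^5 m²
ΔV = Sy × A × Δh = 0.033 × 6.7 × 10^5 × 15 = 3.317 × 10^5 m³
Net withdrawal = 24.1 − 9.47 = 14.63 ML/d = 14630 m³/d
t = ΔV / Q = 3.317 × 10^5 m³ / 14630 m³/d = 22.67 d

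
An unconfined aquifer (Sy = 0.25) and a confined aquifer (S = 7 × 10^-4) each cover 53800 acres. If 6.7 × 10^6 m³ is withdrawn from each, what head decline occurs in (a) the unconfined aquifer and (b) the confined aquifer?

Δh_u ≈ 0.123 m; Δh_c ≈ 44 m

A = 53800 acres = 2.177 × 10^8 m²
Unconfined: Δh_u = ΔV/(Sy·A) = 6.7 × 10^6/(0.25 × 2.177 × 10^8) = 0.1231 m
Confined: Δh_c = ΔV/(S·A) = 6.7 × 10^6/(7 × 10^-4 × 2.177 × 10^8) = 43.96 m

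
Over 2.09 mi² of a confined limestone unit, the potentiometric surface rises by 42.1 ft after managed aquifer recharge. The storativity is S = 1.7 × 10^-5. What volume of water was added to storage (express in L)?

A = 2.09 mi² = 5.413 × 10^6 m²
Δh = 42.1 ft = 12.83 m
ΔV = S × A × Δh = 1.7 × 10^-5 × 5.413 × 10^6 m² × 12.83 m = 1181 m³
ΔV = 1181 m³ = 1.181 × 10^6 L

ΔV ≈ 1.18 × 10^6 L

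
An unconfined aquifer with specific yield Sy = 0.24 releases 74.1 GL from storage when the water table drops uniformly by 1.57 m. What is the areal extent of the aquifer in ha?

A ≈ 19700 ha

ΔV = 74.1 GL = 7.41 × 10^7 m³
A = ΔV / (Sy × Δh) = 7.41 × 10^7 / (0.24 × 1.57) = 1.967 × 10^8 m²
A = 1.967 × 10^8 m² = 19670 ha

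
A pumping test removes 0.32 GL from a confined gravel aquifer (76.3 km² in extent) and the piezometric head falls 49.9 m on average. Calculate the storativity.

A = 76.3 km² = 7.63 × 10^7 m²
ΔV = 0.32 GL = 3.2 × 10^5 m³
S = ΔV / (A × Δh) = 3.2 × 10^5 m³ / (7.63 × 10^7 m² × 49.9 m) = 8.405 × 10^-5

S ≈ 8.4 × 10^-5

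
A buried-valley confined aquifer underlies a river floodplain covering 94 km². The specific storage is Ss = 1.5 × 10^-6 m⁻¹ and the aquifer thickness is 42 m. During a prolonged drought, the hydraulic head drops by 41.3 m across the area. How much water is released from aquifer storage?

ΔV ≈ 2.45 × 10^5 m³

S = Ss × b = 1.5 × 10^-6 m⁻¹ × 42 m = 6.3 × 10^-5
A = 94 km² = 9.4 × 10^7 m²
ΔV = S × A × Δh = 6.3 × 10^-5 × 9.4 × 10^7 m² × 41.3 m = 2.446 × 10^5 m³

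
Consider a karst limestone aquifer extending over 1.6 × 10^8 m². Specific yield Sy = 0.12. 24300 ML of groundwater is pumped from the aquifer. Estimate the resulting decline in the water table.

ΔV = 24300 ML = 2.43 × 10^7 m³
Δh = ΔV / (Sy × A) = 2.43 × 10^7 m³ / (0.12 × 1.6 × 10^8 m²) = 1.266 m

Δh ≈ 1.27 m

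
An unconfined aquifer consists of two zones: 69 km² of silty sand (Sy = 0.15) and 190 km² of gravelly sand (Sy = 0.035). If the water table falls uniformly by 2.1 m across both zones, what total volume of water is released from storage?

A₁ = 69 km² = 6.9 × 10^7 m²; A₂ = 190 km² = 1.9 × 10^8 m²
ΔV₁ = 0.15 × 6.9 × 10^7 × 2.1 = 2.174 × 10^7 m³
ΔV₂ = 0.035 × 1.9 × 10^8 × 2.1 = 1.397 × 10^7 m³
ΔV = ΔV₁ + ΔV₂ = 3.57 × 10^7 m³

ΔV ≈ 3.57 × 10^7 m³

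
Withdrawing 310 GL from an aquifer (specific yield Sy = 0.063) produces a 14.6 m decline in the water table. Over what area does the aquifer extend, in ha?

ΔV = 310 GL = 3.1 × 10^8 m³
A = ΔV / (Sy × Δh) = 3.1 × 10^8 / (0.063 × 14.6) = 3.37 × 10^8 m²
A = 3.37 × 10^8 m² = 33700 ha

A ≈ 33700 ha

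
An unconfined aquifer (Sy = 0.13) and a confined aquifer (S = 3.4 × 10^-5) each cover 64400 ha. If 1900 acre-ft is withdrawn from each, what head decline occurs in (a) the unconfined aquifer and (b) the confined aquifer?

Δh_u ≈ 0.028 m; Δh_c ≈ 107 m

A = 64400 ha = 6.44 × 10^8 m²
ΔV = 1900 acre-ft = 2.344 × 10^6 m³
Unconfined: Δh_u = ΔV/(Sy·A) = 2.344 × 10^6/(0.13 × 6.44 × 10^8) = 0.02799 m
Confined: Δh_c = ΔV/(S·A) = 2.344 × 10^6/(3.4 × 10^-5 × 6.44 × 10^8) = 107 m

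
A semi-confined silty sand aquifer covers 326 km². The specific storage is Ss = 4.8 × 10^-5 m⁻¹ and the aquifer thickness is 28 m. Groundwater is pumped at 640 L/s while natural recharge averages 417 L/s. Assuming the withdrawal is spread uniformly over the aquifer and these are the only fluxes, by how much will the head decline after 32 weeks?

S = Ss × b = 4.8 × 10^-5 m⁻¹ × 28 m = 1.344 × 10^-3
A = 326 km² = 3.26 × 10^8 m²
Net abstraction = 640 − 417 = 223 L/s
Q_net = 223 L/s = 19270 m³/d
t = 32 weeks = 224 d
ΔV = Q × t = 19270 m³/d × 224 d = 4.316 × 10^6 m³
Δh = ΔV / (S × A) = 4.316 × 10^6 / (0.001344 × 3.26 × 10^8) = 9.85 m

Δh ≈ 9.85 m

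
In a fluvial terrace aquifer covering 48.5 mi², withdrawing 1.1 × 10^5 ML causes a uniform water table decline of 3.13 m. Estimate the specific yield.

A = 48.5 mi² = 1.256 × 10^8 m²
ΔV = 1.1 × 10^5 ML = 1.1 × 10^8 m³
Sy = ΔV / (A × Δh) = 1.1 × 10^8 m³ / (1.256 × 10^8 m² × 3.13 m) = 0.2798

Sy ≈ 0.28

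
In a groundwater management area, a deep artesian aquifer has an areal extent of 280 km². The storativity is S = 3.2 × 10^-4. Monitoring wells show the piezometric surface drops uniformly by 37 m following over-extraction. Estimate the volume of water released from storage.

A = 280 km² = 2.8 × 10^8 m²
ΔV = S × A × Δh = 3.2 × 10^-4 × 2.8 × 10^8 m² × 37 m = 3.315 × 10^6 m³

ΔV ≈ 3.32 × 10^6 m³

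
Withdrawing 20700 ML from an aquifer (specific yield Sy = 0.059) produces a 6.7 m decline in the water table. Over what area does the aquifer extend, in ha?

ΔV = 20700 ML = 2.07 × 10^7 m³
A = ΔV / (Sy × Δh) = 2.07 × 10^7 / (0.059 × 6.7) = 5.237 × 10^7 m²
A = 5.237 × 10^7 m² = 5237 ha

A ≈ 5240 ha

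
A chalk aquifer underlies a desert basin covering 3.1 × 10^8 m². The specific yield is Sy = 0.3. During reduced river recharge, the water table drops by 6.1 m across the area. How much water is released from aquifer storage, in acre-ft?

ΔV = Sy × A × Δh = 0.3 × 3.1 × 10^8 m² × 6.1 m = 5.673 × 10^8 m³
ΔV = 5.673 × 10^8 m³ = 4.599 × 10^5 acre-ft

ΔV ≈ 4.6 × 10^5 acre-ft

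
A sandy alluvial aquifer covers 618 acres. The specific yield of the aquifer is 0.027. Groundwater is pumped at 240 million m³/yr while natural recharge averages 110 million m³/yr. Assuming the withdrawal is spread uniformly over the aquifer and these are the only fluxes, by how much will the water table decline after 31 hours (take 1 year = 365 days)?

Δh ≈ 6.81 m

A = 618 acres = 2.501 × 10^6 m²
Net abstraction = 240 − 110 = 130 million m³/yr
Q_net = 130 million m³/yr = 3.562 × 10^5 m³/d
t = 31 hours = 1.292 d
ΔV = Q × t = 3.562 × 10^5 m³/d × 1.292 d = 4.6 × 10^5 m³
Δh = ΔV / (Sy × A) = 4.6 × 10^5 / (0.027 × 2.501 × 10^6) = 6.813 m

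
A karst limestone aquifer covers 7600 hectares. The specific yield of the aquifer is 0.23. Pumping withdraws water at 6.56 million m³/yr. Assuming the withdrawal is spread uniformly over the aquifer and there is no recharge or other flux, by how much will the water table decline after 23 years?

A = 7600 hectares = 7.6 × 10^7 m²
Q = 6.56 million m³/yr = 17970 m³/d
t = 23 years = 8395 d
ΔV = Q × t = 17970 m³/d × 8395 d = 1.509 × 10^8 m³
Δh = ΔV / (Sy × A) = 1.509 × 10^8 / (0.23 × 7.6 × 10^7) = 8.632 m

Δh ≈ 8.63 m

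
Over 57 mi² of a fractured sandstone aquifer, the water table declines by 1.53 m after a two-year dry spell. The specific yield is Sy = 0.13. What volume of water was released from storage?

A = 57 mi² = 1.476 × 10^8 m²
ΔV = Sy × A × Δh = 0.13 × 1.476 × 10^8 m² × 1.53 m = 2.936 × 10^7 m³

ΔV ≈ 2.94 × 10^7 m³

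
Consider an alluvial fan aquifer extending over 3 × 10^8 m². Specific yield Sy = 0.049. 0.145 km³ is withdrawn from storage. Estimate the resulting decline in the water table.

ΔV = 0.145 km³ = 1.45 × 10^8 m³
Δh = ΔV / (Sy × A) = 1.45 × 10^8 m³ / (0.049 × 3 × 10^8 m²) = 9.864 m

Δh ≈ 9.86 m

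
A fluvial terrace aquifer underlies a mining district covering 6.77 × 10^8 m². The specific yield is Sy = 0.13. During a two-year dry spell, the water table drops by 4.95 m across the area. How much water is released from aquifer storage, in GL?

ΔV ≈ 436 GL

ΔV = Sy × A × Δh = 0.13 × 6.77 × 10^8 m² × 4.95 m = 4.356 × 10^8 m³
ΔV = 4.356 × 10^8 m³ = 435.6 GL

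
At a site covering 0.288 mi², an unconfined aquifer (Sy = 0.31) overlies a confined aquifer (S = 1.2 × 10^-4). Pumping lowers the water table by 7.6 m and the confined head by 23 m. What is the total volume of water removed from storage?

ΔV ≈ 1.76 × 10^6 m³

A = 0.288 mi² = 7.459 × 10^5 m²
Unconfined: ΔV_u = Sy × A × Δh_u = 0.31 × 7.459 × 10^5 × 7.6 = 1.757 × 10^6 m³
Confined: ΔV_c = S × A × Δh_c = 1.2 × 10^-4 × 7.459 × 10^5 × 23 = 2059 m³
Total ΔV = 1.757 × 10^6 + 2059 = 1.759 × 10^6 m³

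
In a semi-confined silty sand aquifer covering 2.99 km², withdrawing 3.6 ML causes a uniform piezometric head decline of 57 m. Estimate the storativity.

S ≈ 2.1 × 10^-5

A = 2.99 km² = 2.99 × 10^6 m²
ΔV = 3.6 ML = 3600 m³
S = ΔV / (A × Δh) = 3600 m³ / (2.99 × 10^6 m² × 57 m) = 2.112 × 10^-5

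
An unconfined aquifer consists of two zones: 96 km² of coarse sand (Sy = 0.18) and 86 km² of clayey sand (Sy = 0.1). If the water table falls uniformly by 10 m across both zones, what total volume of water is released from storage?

ΔV ≈ 2.59 × 10^8 m³

A₁ = 96 km² = 9.6 × 10^7 m²; A₂ = 86 km² = 8.6 × 10^7 m²
ΔV₁ = 0.18 × 9.6 × 10^7 × 10 = 1.728 × 10^8 m³
ΔV₂ = 0.1 × 8.6 × 10^7 × 10 = 8.6 × 10^7 m³
ΔV = ΔV₁ + ΔV₂ = 2.588 × 10^8 m³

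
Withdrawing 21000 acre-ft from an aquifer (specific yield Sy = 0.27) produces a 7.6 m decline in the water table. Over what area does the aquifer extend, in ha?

ΔV = 21000 acre-ft = 2.59 × 10^7 m³
A = ΔV / (Sy × Δh) = 2.59 × 10^7 / (0.27 × 7.6) = 1.262 × 10^7 m²
A = 1.262 × 10^7 m² = 1262 ha

A ≈ 1260 ha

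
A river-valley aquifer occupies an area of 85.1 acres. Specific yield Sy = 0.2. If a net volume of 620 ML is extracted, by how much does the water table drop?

Δh ≈ 9 m

A = 85.1 acres = 3.444 × 10^5 m²
ΔV = 620 ML = 6.2 × 10^5 m³
Δh = ΔV / (Sy × A) = 6.2 × 10^5 m³ / (0.2 × 3.444 × 10^5 m²) = 9.001 m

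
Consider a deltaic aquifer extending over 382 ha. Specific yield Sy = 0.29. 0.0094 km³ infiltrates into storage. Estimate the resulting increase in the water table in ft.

Δh ≈ 27.8 ft

A = 382 ha = 3.82 × 10^6 m²
ΔV = 0.0094 km³ = 9.4 × 10^6 m³
Δh = ΔV / (Sy × A) = 9.4 × 10^6 m³ / (0.29 × 3.82 × 10^6 m²) = 8.485 m
Δh = 8.485 m = 27.84 ft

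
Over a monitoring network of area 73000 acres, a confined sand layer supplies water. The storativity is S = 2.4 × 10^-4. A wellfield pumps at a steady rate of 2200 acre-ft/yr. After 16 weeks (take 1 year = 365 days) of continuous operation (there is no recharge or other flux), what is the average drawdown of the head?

A = 73000 acres = 2.954 × 10^8 m²
Q = 2200 acre-ft/yr = 7435 m³/d
t = 16 weeks = 112 d
ΔV = Q × t = 7435 m³/d × 112 d = 8.327 × 10^5 m³
Δh = ΔV / (S × A) = 8.327 × 10^5 / (2.4 × 10^-4 × 2.954 × 10^8) = 11.74 m

Δh ≈ 11.7 m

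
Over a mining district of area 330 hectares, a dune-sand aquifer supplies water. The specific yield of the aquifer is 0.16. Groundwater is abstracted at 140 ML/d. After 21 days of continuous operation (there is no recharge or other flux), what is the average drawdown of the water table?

A = 330 hectares = 3.3 × 10^6 m²
Q = 140 ML/d = 1.4 × 10^5 m³/d
ΔV = Q × t = 1.4 × 10^5 m³/d × 21 d = 2.94 × 10^6 m³
Δh = ΔV / (Sy × A) = 2.94 × 10^6 / (0.16 × 3.3 × 10^6) = 5.568 m

Δh ≈ 5.57 m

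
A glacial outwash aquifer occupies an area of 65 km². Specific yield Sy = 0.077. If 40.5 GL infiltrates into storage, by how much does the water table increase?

Δh ≈ 8.09 m

A = 65 km² = 6.5 × 10^7 m²
ΔV = 40.5 GL = 4.05 × 10^7 m³
Δh = ΔV / (Sy × A) = 4.05 × 10^7 m³ / (0.077 × 6.5 × 10^7 m²) = 8.092 m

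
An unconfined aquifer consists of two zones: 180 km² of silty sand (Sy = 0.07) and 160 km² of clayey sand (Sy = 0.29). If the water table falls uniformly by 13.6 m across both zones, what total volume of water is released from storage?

ΔV ≈ 8.02 × 10^8 m³

A₁ = 180 km² = 1.8 × 10^8 m²; A₂ = 160 km² = 1.6 × 10^8 m²
ΔV₁ = 0.07 × 1.8 × 10^8 × 13.6 = 1.714 × 10^8 m³
ΔV₂ = 0.29 × 1.6 × 10^8 × 13.6 = 6.31 × 10^8 m³
ΔV = ΔV₁ + ΔV₂ = 8.024 × 10^8 m³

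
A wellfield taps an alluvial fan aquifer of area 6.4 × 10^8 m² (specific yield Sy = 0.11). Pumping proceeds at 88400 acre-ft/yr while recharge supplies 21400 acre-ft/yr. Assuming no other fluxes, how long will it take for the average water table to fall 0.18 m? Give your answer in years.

ΔV = Sy × A × Δh = 0.11 × 6.4 × 10^8 × 0.18 = 1.267 × 10^7 m³
Net withdrawal = 88400 − 21400 = 67000 acre-ft/yr = 2.264 × 10^5 m³/d
t = ΔV / Q = 1.267 × 10^7 m³ / 2.264 × 10^5 m³/d = 55.97 d
t = 55.97 d ≈ 0.1533 years

t ≈ 0.153 years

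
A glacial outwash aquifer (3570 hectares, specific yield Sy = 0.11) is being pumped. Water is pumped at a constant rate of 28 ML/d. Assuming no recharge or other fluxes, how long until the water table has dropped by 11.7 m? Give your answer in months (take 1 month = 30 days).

A = 3570 hectares = 3.57 × 10^7 m²
ΔV = Sy × A × Δh = 0.11 × 3.57 × 10^7 × 11.7 = 4.595 × 10^7 m³
Q = 28 ML/d = 28000 m³/d
t = ΔV / Q = 4.595 × 10^7 m³ / 28000 m³/d = 1641 d
t = 1641 d ≈ 54.7 months

t ≈ 54.7 months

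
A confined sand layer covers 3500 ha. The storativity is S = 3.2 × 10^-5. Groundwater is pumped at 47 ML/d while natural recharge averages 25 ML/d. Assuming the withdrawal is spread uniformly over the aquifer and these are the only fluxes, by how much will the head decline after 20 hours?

A = 3500 ha = 3.5 × 10^7 m²
Net abstraction = 47 − 25 = 22 ML/d
Q_net = 22 ML/d = 22000 m³/d
t = 20 hours = 0.8333 d
ΔV = Q × t = 22000 m³/d × 0.8333 d = 18330 m³
Δh = ΔV / (S × A) = 18330 / (3.2 × 10^-5 × 3.5 × 10^7) = 16.37 m

Δh ≈ 16.4 m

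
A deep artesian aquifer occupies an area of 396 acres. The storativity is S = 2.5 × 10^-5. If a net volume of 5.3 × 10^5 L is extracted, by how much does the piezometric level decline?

Δh ≈ 13.2 m

A = 396 acres = 1.603 × 10^6 m²
ΔV = 5.3 × 10^5 L = 530 m³
Δh = ΔV / (S × A) = 530 m³ / (2.5 × 10^-5 × 1.603 × 10^6 m²) = 13.23 m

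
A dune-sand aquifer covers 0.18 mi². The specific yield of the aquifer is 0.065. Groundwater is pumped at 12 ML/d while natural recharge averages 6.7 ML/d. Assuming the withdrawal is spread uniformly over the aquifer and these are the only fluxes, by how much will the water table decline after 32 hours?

Δh ≈ 0.233 m

A = 0.18 mi² = 4.662 × 10^5 m²
Net abstraction = 12 − 6.7 = 5.3 ML/d
Q_net = 5.3 ML/d = 5300 m³/d
t = 32 hours = 1.333 d
ΔV = Q × t = 5300 m³/d × 1.333 d = 7067 m³
Δh = ΔV / (Sy × A) = 7067 / (0.065 × 4.662 × 10^5) = 0.2332 m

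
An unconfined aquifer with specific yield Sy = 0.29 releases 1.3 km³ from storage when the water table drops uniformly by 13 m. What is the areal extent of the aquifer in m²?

ΔV = 1.3 km³ = 1.3 × 10^9 m³
A = ΔV / (Sy × Δh) = 1.3 × 10^9 / (0.29 × 13) = 3.448 × 10^8 m²

A ≈ 3.45 × 10^8 m²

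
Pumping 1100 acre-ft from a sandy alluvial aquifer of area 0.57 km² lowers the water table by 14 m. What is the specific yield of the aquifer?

A = 0.57 km² = 5.7 × 10^5 m²
ΔV = 1100 acre-ft = 1.357 × 10^6 m³
Sy = ΔV / (A × Δh) = 1.357 × 10^6 m³ / (5.7 × 10^5 m² × 14 m) = 0.17

Sy ≈ 0.17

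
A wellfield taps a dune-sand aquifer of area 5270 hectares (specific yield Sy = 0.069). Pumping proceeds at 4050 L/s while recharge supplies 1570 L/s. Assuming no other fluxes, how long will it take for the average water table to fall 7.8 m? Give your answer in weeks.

A = 5270 hectares = 5.27 × 10^7 m²
ΔV = Sy × A × Δh = 0.069 × 5.27 × 10^7 × 7.8 = 2.836 × 10^7 m³
Net withdrawal = 4050 − 1570 = 2480 L/s = 2.143 × 10^5 m³/d
t = ΔV / Q = 2.836 × 10^7 m³ / 2.143 × 10^5 m³/d = 132.4 d
t = 132.4 d ≈ 18.91 weeks

t ≈ 18.9 weeks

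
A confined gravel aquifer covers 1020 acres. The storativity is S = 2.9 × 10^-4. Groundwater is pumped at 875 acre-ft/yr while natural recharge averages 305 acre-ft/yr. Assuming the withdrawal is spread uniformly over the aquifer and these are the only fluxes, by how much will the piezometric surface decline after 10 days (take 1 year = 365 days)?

A = 1020 acres = 4.128 × 10^6 m²
Net abstraction = 875 − 305 = 570 acre-ft/yr
Q_net = 570 acre-ft/yr = 1926 m³/d
ΔV = Q × t = 1926 m³/d × 10 d = 19260 m³
Δh = ΔV / (S × A) = 19260 / (2.9 × 10^-4 × 4.128 × 10^6) = 16.09 m

Δh ≈ 16.1 m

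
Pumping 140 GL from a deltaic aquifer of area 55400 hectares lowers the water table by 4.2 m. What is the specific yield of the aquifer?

A = 55400 hectares = 5.54 × 10^8 m²
ΔV = 140 GL = 1.4 × 10^8 m³
Sy = ΔV / (A × Δh) = 1.4 × 10^8 m³ / (5.54 × 10^8 m² × 4.2 m) = 0.06017

Sy ≈ 0.06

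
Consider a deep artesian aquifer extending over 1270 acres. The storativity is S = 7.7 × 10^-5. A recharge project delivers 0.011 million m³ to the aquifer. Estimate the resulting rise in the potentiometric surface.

A = 1270 acres = 5.14 × 10^6 m²
ΔV = 0.011 million m³ = 11000 m³
Δh = ΔV / (S × A) = 11000 m³ / (7.7 × 10^-5 × 5.14 × 10^6 m²) = 27.8 m

Δh ≈ 27.8 m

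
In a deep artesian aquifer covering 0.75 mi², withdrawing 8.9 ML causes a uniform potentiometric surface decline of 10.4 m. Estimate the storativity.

A = 0.75 mi² = 1.942 × 10^6 m²
ΔV = 8.9 ML = 8900 m³
S = ΔV / (A × Δh) = 8900 m³ / (1.942 × 10^6 m² × 10.4 m) = 4.406 × 10^-4

S ≈ 4.4 × 10^-4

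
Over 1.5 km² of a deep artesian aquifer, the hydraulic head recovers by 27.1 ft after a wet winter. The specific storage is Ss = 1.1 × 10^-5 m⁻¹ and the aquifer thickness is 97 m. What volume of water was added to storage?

ΔV ≈ 13200 m³

S = Ss × b = 1.1 × 10^-5 m⁻¹ × 97 m = 1.067 × 10^-3
A = 1.5 km² = 1.5 × 10^6 m²
Δh = 27.1 ft = 8.26 m
ΔV = S × A × Δh = 0.001067 × 1.5 × 10^6 m² × 8.26 m = 13220 m³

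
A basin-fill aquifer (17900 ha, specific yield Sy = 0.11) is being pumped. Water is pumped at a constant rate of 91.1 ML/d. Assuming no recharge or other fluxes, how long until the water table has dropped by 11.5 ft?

t ≈ 758 days

A = 17900 ha = 1.79 × 10^8 m²
Δh = 11.5 ft = 3.505 m
ΔV = Sy × A × Δh = 0.11 × 1.79 × 10^8 × 3.505 = 6.902 × 10^7 m³
Q = 91.1 ML/d = 91100 m³/d
t = ΔV / Q = 6.902 × 10^7 m³ / 91100 m³/d = 757.6 d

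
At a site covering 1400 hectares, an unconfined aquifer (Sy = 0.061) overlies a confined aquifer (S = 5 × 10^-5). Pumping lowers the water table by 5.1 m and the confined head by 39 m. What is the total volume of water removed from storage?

A = 1400 hectares = 1.4 × 10^7 m²
Unconfined: ΔV_u = Sy × A × Δh_u = 0.061 × 1.4 × 10^7 × 5.1 = 4.355 × 10^6 m³
Confined: ΔV_c = S × A × Δh_c = 5 × 10^-5 × 1.4 × 10^7 × 39 = 27300 m³
Total ΔV = 4.355 × 10^6 + 27300 = 4.383 × 10^6 m³

ΔV ≈ 4.38 × 10^6 m³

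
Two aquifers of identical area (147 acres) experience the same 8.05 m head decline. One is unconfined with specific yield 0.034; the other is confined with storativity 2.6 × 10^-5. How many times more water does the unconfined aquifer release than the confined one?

A = 147 acres = 5.949 × 10^5 m²
Unconfined: ΔV_u = Sy × A × Δh = 0.034 × 5.949 × 10^5 × 8.05 = 1.628 × 10^5 m³
Confined: ΔV_c = S × A × Δh = 2.6 × 10^-5 × 5.949 × 10^5 × 8.05 = 124.5 m³
Ratio = ΔV_u / ΔV_c = Sy / S = 0.034 / 2.6 × 10^-5 = 1308

ΔV_u / ΔV_c ≈ 1310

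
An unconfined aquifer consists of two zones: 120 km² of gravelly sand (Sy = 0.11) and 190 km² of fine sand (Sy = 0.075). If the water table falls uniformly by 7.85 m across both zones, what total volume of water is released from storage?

ΔV ≈ 2.15 × 10^8 m³

A₁ = 120 km² = 1.2 × 10^8 m²; A₂ = 190 km² = 1.9 × 10^8 m²
ΔV₁ = 0.11 × 1.2 × 10^8 × 7.85 = 1.036 × 10^8 m³
ΔV₂ = 0.075 × 1.9 × 10^8 × 7.85 = 1.119 × 10^8 m³
ΔV = ΔV₁ + ΔV₂ = 2.155 × 10^8 m³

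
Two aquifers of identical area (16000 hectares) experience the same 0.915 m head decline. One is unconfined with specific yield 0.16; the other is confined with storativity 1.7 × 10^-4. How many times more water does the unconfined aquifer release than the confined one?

A = 16000 hectares = 1.6 × 10^8 m²
Unconfined: ΔV_u = Sy × A × Δh = 0.16 × 1.6 × 10^8 × 0.915 = 2.342 × 10^7 m³
Confined: ΔV_c = S × A × Δh = 1.7 × 10^-4 × 1.6 × 10^8 × 0.915 = 24890 m³
Ratio = ΔV_u / ΔV_c = Sy / S = 0.16 / 1.7 × 10^-4 = 941.2

ΔV_u / ΔV_c ≈ 941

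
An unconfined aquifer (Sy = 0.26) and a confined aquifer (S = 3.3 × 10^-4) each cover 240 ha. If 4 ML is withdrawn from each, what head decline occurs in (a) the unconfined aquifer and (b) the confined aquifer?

A = 240 ha = 2.4 × 10^6 m²
ΔV = 4 ML = 4000 m³
Unconfined: Δh_u = ΔV/(Sy·A) = 4000/(0.26 × 2.4 × 10^6) = 0.00641 m
Confined: Δh_c = ΔV/(S·A) = 4000/(3.3 × 10^-4 × 2.4 × 10^6) = 5.051 m

Δh_u ≈ 0.00641 m; Δh_c ≈ 5.05 m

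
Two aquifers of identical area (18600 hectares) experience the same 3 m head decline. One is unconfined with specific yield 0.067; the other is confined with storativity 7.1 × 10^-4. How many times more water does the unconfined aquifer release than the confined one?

ΔV_u / ΔV_c ≈ 94.4

A = 18600 hectares = 1.86 × 10^8 m²
Unconfined: ΔV_u = Sy × A × Δh = 0.067 × 1.86 × 10^8 × 3 = 3.739 × 10^7 m³
Confined: ΔV_c = S × A × Δh = 7.1 × 10^-4 × 1.86 × 10^8 × 3 = 3.962 × 10^5 m³
Ratio = ΔV_u / ΔV_c = Sy / S = 0.067 / 7.1 × 10^-4 = 94.37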